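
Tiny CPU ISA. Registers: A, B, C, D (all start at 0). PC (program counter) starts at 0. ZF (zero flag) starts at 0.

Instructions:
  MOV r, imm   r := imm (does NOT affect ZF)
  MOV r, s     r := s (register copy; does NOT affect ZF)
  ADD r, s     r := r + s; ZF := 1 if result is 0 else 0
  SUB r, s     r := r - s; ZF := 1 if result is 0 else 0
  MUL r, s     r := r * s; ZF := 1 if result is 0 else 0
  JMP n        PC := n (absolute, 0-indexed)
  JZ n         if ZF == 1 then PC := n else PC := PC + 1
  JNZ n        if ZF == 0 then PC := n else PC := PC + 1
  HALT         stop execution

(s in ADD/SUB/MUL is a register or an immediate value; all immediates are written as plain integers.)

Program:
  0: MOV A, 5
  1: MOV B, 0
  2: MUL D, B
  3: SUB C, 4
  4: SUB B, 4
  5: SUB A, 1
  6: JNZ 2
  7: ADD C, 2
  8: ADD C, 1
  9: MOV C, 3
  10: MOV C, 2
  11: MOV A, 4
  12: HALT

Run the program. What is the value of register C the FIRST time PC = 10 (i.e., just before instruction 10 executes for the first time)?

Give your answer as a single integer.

Step 1: PC=0 exec 'MOV A, 5'. After: A=5 B=0 C=0 D=0 ZF=0 PC=1
Step 2: PC=1 exec 'MOV B, 0'. After: A=5 B=0 C=0 D=0 ZF=0 PC=2
Step 3: PC=2 exec 'MUL D, B'. After: A=5 B=0 C=0 D=0 ZF=1 PC=3
Step 4: PC=3 exec 'SUB C, 4'. After: A=5 B=0 C=-4 D=0 ZF=0 PC=4
Step 5: PC=4 exec 'SUB B, 4'. After: A=5 B=-4 C=-4 D=0 ZF=0 PC=5
Step 6: PC=5 exec 'SUB A, 1'. After: A=4 B=-4 C=-4 D=0 ZF=0 PC=6
Step 7: PC=6 exec 'JNZ 2'. After: A=4 B=-4 C=-4 D=0 ZF=0 PC=2
Step 8: PC=2 exec 'MUL D, B'. After: A=4 B=-4 C=-4 D=0 ZF=1 PC=3
Step 9: PC=3 exec 'SUB C, 4'. After: A=4 B=-4 C=-8 D=0 ZF=0 PC=4
Step 10: PC=4 exec 'SUB B, 4'. After: A=4 B=-8 C=-8 D=0 ZF=0 PC=5
Step 11: PC=5 exec 'SUB A, 1'. After: A=3 B=-8 C=-8 D=0 ZF=0 PC=6
Step 12: PC=6 exec 'JNZ 2'. After: A=3 B=-8 C=-8 D=0 ZF=0 PC=2
Step 13: PC=2 exec 'MUL D, B'. After: A=3 B=-8 C=-8 D=0 ZF=1 PC=3
Step 14: PC=3 exec 'SUB C, 4'. After: A=3 B=-8 C=-12 D=0 ZF=0 PC=4
Step 15: PC=4 exec 'SUB B, 4'. After: A=3 B=-12 C=-12 D=0 ZF=0 PC=5
Step 16: PC=5 exec 'SUB A, 1'. After: A=2 B=-12 C=-12 D=0 ZF=0 PC=6
Step 17: PC=6 exec 'JNZ 2'. After: A=2 B=-12 C=-12 D=0 ZF=0 PC=2
Step 18: PC=2 exec 'MUL D, B'. After: A=2 B=-12 C=-12 D=0 ZF=1 PC=3
Step 19: PC=3 exec 'SUB C, 4'. After: A=2 B=-12 C=-16 D=0 ZF=0 PC=4
Step 20: PC=4 exec 'SUB B, 4'. After: A=2 B=-16 C=-16 D=0 ZF=0 PC=5
Step 21: PC=5 exec 'SUB A, 1'. After: A=1 B=-16 C=-16 D=0 ZF=0 PC=6
Step 22: PC=6 exec 'JNZ 2'. After: A=1 B=-16 C=-16 D=0 ZF=0 PC=2
Step 23: PC=2 exec 'MUL D, B'. After: A=1 B=-16 C=-16 D=0 ZF=1 PC=3
Step 24: PC=3 exec 'SUB C, 4'. After: A=1 B=-16 C=-20 D=0 ZF=0 PC=4
Step 25: PC=4 exec 'SUB B, 4'. After: A=1 B=-20 C=-20 D=0 ZF=0 PC=5
Step 26: PC=5 exec 'SUB A, 1'. After: A=0 B=-20 C=-20 D=0 ZF=1 PC=6
Step 27: PC=6 exec 'JNZ 2'. After: A=0 B=-20 C=-20 D=0 ZF=1 PC=7
Step 28: PC=7 exec 'ADD C, 2'. After: A=0 B=-20 C=-18 D=0 ZF=0 PC=8
Step 29: PC=8 exec 'ADD C, 1'. After: A=0 B=-20 C=-17 D=0 ZF=0 PC=9
Step 30: PC=9 exec 'MOV C, 3'. After: A=0 B=-20 C=3 D=0 ZF=0 PC=10
First time PC=10: C=3

3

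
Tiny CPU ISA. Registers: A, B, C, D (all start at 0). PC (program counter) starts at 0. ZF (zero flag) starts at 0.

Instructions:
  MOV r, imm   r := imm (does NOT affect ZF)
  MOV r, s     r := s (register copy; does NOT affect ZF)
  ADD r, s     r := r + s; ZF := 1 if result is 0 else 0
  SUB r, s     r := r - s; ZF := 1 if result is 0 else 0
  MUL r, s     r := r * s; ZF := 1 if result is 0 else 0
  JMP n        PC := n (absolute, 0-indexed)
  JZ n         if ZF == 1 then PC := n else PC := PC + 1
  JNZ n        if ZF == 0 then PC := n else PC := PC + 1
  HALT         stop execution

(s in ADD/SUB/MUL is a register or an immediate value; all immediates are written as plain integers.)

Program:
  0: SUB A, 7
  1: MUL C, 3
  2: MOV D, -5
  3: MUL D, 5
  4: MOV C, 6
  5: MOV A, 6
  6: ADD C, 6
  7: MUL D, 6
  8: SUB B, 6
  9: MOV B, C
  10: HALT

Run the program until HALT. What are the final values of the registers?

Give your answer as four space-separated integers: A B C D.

Answer: 6 12 12 -150

Derivation:
Step 1: PC=0 exec 'SUB A, 7'. After: A=-7 B=0 C=0 D=0 ZF=0 PC=1
Step 2: PC=1 exec 'MUL C, 3'. After: A=-7 B=0 C=0 D=0 ZF=1 PC=2
Step 3: PC=2 exec 'MOV D, -5'. After: A=-7 B=0 C=0 D=-5 ZF=1 PC=3
Step 4: PC=3 exec 'MUL D, 5'. After: A=-7 B=0 C=0 D=-25 ZF=0 PC=4
Step 5: PC=4 exec 'MOV C, 6'. After: A=-7 B=0 C=6 D=-25 ZF=0 PC=5
Step 6: PC=5 exec 'MOV A, 6'. After: A=6 B=0 C=6 D=-25 ZF=0 PC=6
Step 7: PC=6 exec 'ADD C, 6'. After: A=6 B=0 C=12 D=-25 ZF=0 PC=7
Step 8: PC=7 exec 'MUL D, 6'. After: A=6 B=0 C=12 D=-150 ZF=0 PC=8
Step 9: PC=8 exec 'SUB B, 6'. After: A=6 B=-6 C=12 D=-150 ZF=0 PC=9
Step 10: PC=9 exec 'MOV B, C'. After: A=6 B=12 C=12 D=-150 ZF=0 PC=10
Step 11: PC=10 exec 'HALT'. After: A=6 B=12 C=12 D=-150 ZF=0 PC=10 HALTED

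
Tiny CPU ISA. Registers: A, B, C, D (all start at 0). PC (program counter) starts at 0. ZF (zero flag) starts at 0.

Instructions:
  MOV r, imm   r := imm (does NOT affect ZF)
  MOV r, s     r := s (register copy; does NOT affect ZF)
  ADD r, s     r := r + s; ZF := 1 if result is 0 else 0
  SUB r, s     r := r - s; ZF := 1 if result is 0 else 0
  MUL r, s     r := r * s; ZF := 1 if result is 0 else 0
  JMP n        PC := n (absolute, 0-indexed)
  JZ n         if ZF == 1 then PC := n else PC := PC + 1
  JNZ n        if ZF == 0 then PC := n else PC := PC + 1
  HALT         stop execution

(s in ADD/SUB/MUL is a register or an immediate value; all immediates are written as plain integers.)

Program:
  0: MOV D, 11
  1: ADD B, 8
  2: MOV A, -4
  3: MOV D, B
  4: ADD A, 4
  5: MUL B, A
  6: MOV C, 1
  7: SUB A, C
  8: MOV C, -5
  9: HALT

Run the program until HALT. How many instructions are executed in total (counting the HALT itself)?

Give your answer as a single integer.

Answer: 10

Derivation:
Step 1: PC=0 exec 'MOV D, 11'. After: A=0 B=0 C=0 D=11 ZF=0 PC=1
Step 2: PC=1 exec 'ADD B, 8'. After: A=0 B=8 C=0 D=11 ZF=0 PC=2
Step 3: PC=2 exec 'MOV A, -4'. After: A=-4 B=8 C=0 D=11 ZF=0 PC=3
Step 4: PC=3 exec 'MOV D, B'. After: A=-4 B=8 C=0 D=8 ZF=0 PC=4
Step 5: PC=4 exec 'ADD A, 4'. After: A=0 B=8 C=0 D=8 ZF=1 PC=5
Step 6: PC=5 exec 'MUL B, A'. After: A=0 B=0 C=0 D=8 ZF=1 PC=6
Step 7: PC=6 exec 'MOV C, 1'. After: A=0 B=0 C=1 D=8 ZF=1 PC=7
Step 8: PC=7 exec 'SUB A, C'. After: A=-1 B=0 C=1 D=8 ZF=0 PC=8
Step 9: PC=8 exec 'MOV C, -5'. After: A=-1 B=0 C=-5 D=8 ZF=0 PC=9
Step 10: PC=9 exec 'HALT'. After: A=-1 B=0 C=-5 D=8 ZF=0 PC=9 HALTED
Total instructions executed: 10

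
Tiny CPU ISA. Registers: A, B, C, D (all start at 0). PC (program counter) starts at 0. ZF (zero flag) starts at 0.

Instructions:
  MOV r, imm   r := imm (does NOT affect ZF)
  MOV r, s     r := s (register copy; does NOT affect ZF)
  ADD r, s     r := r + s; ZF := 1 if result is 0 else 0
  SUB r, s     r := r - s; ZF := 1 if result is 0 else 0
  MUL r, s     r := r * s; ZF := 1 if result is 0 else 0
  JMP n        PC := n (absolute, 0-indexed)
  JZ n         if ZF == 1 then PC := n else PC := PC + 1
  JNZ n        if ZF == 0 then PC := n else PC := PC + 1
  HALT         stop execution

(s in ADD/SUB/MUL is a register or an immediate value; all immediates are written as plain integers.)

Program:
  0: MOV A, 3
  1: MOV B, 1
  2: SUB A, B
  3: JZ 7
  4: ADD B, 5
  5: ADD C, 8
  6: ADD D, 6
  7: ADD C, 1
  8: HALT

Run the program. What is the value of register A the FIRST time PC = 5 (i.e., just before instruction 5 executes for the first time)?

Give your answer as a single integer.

Step 1: PC=0 exec 'MOV A, 3'. After: A=3 B=0 C=0 D=0 ZF=0 PC=1
Step 2: PC=1 exec 'MOV B, 1'. After: A=3 B=1 C=0 D=0 ZF=0 PC=2
Step 3: PC=2 exec 'SUB A, B'. After: A=2 B=1 C=0 D=0 ZF=0 PC=3
Step 4: PC=3 exec 'JZ 7'. After: A=2 B=1 C=0 D=0 ZF=0 PC=4
Step 5: PC=4 exec 'ADD B, 5'. After: A=2 B=6 C=0 D=0 ZF=0 PC=5
First time PC=5: A=2

2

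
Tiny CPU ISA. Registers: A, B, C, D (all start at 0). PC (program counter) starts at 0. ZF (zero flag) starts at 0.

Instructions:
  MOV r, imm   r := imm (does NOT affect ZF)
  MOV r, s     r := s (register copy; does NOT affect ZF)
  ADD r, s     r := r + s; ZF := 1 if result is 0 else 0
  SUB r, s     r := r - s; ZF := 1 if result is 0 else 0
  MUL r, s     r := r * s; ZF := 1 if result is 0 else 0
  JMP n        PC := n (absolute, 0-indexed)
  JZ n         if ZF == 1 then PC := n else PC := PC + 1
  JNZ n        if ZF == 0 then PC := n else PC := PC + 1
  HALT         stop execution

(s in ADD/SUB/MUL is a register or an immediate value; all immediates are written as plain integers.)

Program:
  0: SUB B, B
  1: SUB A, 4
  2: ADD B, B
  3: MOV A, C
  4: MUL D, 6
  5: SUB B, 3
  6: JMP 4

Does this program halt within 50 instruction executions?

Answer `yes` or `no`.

Answer: no

Derivation:
Step 1: PC=0 exec 'SUB B, B'. After: A=0 B=0 C=0 D=0 ZF=1 PC=1
Step 2: PC=1 exec 'SUB A, 4'. After: A=-4 B=0 C=0 D=0 ZF=0 PC=2
Step 3: PC=2 exec 'ADD B, B'. After: A=-4 B=0 C=0 D=0 ZF=1 PC=3
Step 4: PC=3 exec 'MOV A, C'. After: A=0 B=0 C=0 D=0 ZF=1 PC=4
Step 5: PC=4 exec 'MUL D, 6'. After: A=0 B=0 C=0 D=0 ZF=1 PC=5
Step 6: PC=5 exec 'SUB B, 3'. After: A=0 B=-3 C=0 D=0 ZF=0 PC=6
Step 7: PC=6 exec 'JMP 4'. After: A=0 B=-3 C=0 D=0 ZF=0 PC=4
Step 8: PC=4 exec 'MUL D, 6'. After: A=0 B=-3 C=0 D=0 ZF=1 PC=5
Step 9: PC=5 exec 'SUB B, 3'. After: A=0 B=-6 C=0 D=0 ZF=0 PC=6
Step 10: PC=6 exec 'JMP 4'. After: A=0 B=-6 C=0 D=0 ZF=0 PC=4
Step 11: PC=4 exec 'MUL D, 6'. After: A=0 B=-6 C=0 D=0 ZF=1 PC=5
Step 12: PC=5 exec 'SUB B, 3'. After: A=0 B=-9 C=0 D=0 ZF=0 PC=6
Step 13: PC=6 exec 'JMP 4'. After: A=0 B=-9 C=0 D=0 ZF=0 PC=4
Step 14: PC=4 exec 'MUL D, 6'. After: A=0 B=-9 C=0 D=0 ZF=1 PC=5
Step 15: PC=5 exec 'SUB B, 3'. After: A=0 B=-12 C=0 D=0 ZF=0 PC=6
After 50 steps: not halted. PC revisits the same instructions with no path to HALT; will never halt.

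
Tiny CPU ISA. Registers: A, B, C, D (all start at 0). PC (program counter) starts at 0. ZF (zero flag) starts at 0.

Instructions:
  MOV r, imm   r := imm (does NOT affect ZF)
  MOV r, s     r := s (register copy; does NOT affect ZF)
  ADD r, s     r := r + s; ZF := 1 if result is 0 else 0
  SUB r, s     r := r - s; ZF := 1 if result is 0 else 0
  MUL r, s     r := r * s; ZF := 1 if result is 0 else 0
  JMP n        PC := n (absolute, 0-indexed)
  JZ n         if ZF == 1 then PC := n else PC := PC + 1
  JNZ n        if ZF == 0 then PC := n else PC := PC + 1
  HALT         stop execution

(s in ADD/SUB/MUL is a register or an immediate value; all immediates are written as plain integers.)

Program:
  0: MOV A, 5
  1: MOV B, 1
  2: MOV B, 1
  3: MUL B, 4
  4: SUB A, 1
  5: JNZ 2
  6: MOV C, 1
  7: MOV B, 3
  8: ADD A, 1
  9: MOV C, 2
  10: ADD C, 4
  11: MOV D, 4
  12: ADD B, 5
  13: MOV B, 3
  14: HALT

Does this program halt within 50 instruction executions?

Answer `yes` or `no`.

Step 1: PC=0 exec 'MOV A, 5'. After: A=5 B=0 C=0 D=0 ZF=0 PC=1
Step 2: PC=1 exec 'MOV B, 1'. After: A=5 B=1 C=0 D=0 ZF=0 PC=2
Step 3: PC=2 exec 'MOV B, 1'. After: A=5 B=1 C=0 D=0 ZF=0 PC=3
Step 4: PC=3 exec 'MUL B, 4'. After: A=5 B=4 C=0 D=0 ZF=0 PC=4
Step 5: PC=4 exec 'SUB A, 1'. After: A=4 B=4 C=0 D=0 ZF=0 PC=5
Step 6: PC=5 exec 'JNZ 2'. After: A=4 B=4 C=0 D=0 ZF=0 PC=2
Step 7: PC=2 exec 'MOV B, 1'. After: A=4 B=1 C=0 D=0 ZF=0 PC=3
Step 8: PC=3 exec 'MUL B, 4'. After: A=4 B=4 C=0 D=0 ZF=0 PC=4
Step 9: PC=4 exec 'SUB A, 1'. After: A=3 B=4 C=0 D=0 ZF=0 PC=5
Step 10: PC=5 exec 'JNZ 2'. After: A=3 B=4 C=0 D=0 ZF=0 PC=2
Step 11: PC=2 exec 'MOV B, 1'. After: A=3 B=1 C=0 D=0 ZF=0 PC=3
Step 12: PC=3 exec 'MUL B, 4'. After: A=3 B=4 C=0 D=0 ZF=0 PC=4
Step 13: PC=4 exec 'SUB A, 1'. After: A=2 B=4 C=0 D=0 ZF=0 PC=5
Step 14: PC=5 exec 'JNZ 2'. After: A=2 B=4 C=0 D=0 ZF=0 PC=2
Step 15: PC=2 exec 'MOV B, 1'. After: A=2 B=1 C=0 D=0 ZF=0 PC=3
Step 16: PC=3 exec 'MUL B, 4'. After: A=2 B=4 C=0 D=0 ZF=0 PC=4
Step 17: PC=4 exec 'SUB A, 1'. After: A=1 B=4 C=0 D=0 ZF=0 PC=5
Step 18: PC=5 exec 'JNZ 2'. After: A=1 B=4 C=0 D=0 ZF=0 PC=2
Step 19: PC=2 exec 'MOV B, 1'. After: A=1 B=1 C=0 D=0 ZF=0 PC=3
Step 20: PC=3 exec 'MUL B, 4'. After: A=1 B=4 C=0 D=0 ZF=0 PC=4
Step 21: PC=4 exec 'SUB A, 1'. After: A=0 B=4 C=0 D=0 ZF=1 PC=5
Step 22: PC=5 exec 'JNZ 2'. After: A=0 B=4 C=0 D=0 ZF=1 PC=6
Step 23: PC=6 exec 'MOV C, 1'. After: A=0 B=4 C=1 D=0 ZF=1 PC=7
Step 24: PC=7 exec 'MOV B, 3'. After: A=0 B=3 C=1 D=0 ZF=1 PC=8
Step 25: PC=8 exec 'ADD A, 1'. After: A=1 B=3 C=1 D=0 ZF=0 PC=9
Step 26: PC=9 exec 'MOV C, 2'. After: A=1 B=3 C=2 D=0 ZF=0 PC=10
Step 27: PC=10 exec 'ADD C, 4'. After: A=1 B=3 C=6 D=0 ZF=0 PC=11
Step 28: PC=11 exec 'MOV D, 4'. After: A=1 B=3 C=6 D=4 ZF=0 PC=12
Step 29: PC=12 exec 'ADD B, 5'. After: A=1 B=8 C=6 D=4 ZF=0 PC=13
Step 30: PC=13 exec 'MOV B, 3'. After: A=1 B=3 C=6 D=4 ZF=0 PC=14
Step 31: PC=14 exec 'HALT'. After: A=1 B=3 C=6 D=4 ZF=0 PC=14 HALTED

Answer: yes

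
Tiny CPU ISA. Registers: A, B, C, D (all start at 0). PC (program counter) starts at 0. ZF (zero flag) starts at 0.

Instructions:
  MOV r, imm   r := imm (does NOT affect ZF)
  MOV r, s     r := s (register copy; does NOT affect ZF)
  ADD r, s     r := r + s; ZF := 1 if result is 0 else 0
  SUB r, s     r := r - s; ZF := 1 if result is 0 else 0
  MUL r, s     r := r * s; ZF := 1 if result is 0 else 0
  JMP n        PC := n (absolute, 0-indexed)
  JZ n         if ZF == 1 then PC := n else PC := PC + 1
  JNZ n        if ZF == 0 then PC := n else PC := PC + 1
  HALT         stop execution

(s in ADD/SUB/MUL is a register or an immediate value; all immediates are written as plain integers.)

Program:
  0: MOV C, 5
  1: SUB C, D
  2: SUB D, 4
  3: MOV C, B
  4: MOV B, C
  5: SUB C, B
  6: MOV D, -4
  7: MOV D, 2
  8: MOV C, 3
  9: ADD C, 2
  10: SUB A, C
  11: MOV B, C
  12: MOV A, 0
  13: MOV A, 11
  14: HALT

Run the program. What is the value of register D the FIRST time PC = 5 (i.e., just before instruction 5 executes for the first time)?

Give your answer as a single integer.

Step 1: PC=0 exec 'MOV C, 5'. After: A=0 B=0 C=5 D=0 ZF=0 PC=1
Step 2: PC=1 exec 'SUB C, D'. After: A=0 B=0 C=5 D=0 ZF=0 PC=2
Step 3: PC=2 exec 'SUB D, 4'. After: A=0 B=0 C=5 D=-4 ZF=0 PC=3
Step 4: PC=3 exec 'MOV C, B'. After: A=0 B=0 C=0 D=-4 ZF=0 PC=4
Step 5: PC=4 exec 'MOV B, C'. After: A=0 B=0 C=0 D=-4 ZF=0 PC=5
First time PC=5: D=-4

-4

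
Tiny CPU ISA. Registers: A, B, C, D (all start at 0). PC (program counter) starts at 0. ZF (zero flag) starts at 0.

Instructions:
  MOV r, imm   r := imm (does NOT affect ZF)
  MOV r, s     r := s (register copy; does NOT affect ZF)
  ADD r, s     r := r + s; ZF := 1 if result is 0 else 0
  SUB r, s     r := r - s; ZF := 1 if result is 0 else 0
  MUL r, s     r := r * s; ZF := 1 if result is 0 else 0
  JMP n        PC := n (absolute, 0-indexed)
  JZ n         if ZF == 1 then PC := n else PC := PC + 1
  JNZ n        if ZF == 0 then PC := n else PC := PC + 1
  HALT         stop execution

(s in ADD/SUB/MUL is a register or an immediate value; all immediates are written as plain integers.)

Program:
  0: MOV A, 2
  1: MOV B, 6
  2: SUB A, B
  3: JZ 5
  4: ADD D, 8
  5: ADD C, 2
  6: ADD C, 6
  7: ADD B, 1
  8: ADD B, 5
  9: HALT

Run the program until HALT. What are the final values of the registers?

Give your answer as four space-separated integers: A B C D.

Step 1: PC=0 exec 'MOV A, 2'. After: A=2 B=0 C=0 D=0 ZF=0 PC=1
Step 2: PC=1 exec 'MOV B, 6'. After: A=2 B=6 C=0 D=0 ZF=0 PC=2
Step 3: PC=2 exec 'SUB A, B'. After: A=-4 B=6 C=0 D=0 ZF=0 PC=3
Step 4: PC=3 exec 'JZ 5'. After: A=-4 B=6 C=0 D=0 ZF=0 PC=4
Step 5: PC=4 exec 'ADD D, 8'. After: A=-4 B=6 C=0 D=8 ZF=0 PC=5
Step 6: PC=5 exec 'ADD C, 2'. After: A=-4 B=6 C=2 D=8 ZF=0 PC=6
Step 7: PC=6 exec 'ADD C, 6'. After: A=-4 B=6 C=8 D=8 ZF=0 PC=7
Step 8: PC=7 exec 'ADD B, 1'. After: A=-4 B=7 C=8 D=8 ZF=0 PC=8
Step 9: PC=8 exec 'ADD B, 5'. After: A=-4 B=12 C=8 D=8 ZF=0 PC=9
Step 10: PC=9 exec 'HALT'. After: A=-4 B=12 C=8 D=8 ZF=0 PC=9 HALTED

Answer: -4 12 8 8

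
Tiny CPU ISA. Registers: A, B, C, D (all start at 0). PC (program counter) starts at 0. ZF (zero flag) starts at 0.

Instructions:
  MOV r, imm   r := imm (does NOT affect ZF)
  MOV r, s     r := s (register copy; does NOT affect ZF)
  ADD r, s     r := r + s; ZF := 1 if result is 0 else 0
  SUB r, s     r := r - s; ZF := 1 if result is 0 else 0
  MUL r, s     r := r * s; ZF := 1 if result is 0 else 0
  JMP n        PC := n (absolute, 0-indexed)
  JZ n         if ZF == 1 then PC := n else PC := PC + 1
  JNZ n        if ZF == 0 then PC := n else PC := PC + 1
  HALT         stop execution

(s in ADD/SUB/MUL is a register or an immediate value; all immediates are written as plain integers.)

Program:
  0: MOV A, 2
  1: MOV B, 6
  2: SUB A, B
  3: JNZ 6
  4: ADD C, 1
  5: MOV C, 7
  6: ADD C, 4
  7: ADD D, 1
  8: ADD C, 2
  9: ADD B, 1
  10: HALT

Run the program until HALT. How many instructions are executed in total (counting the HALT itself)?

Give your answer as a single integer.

Answer: 9

Derivation:
Step 1: PC=0 exec 'MOV A, 2'. After: A=2 B=0 C=0 D=0 ZF=0 PC=1
Step 2: PC=1 exec 'MOV B, 6'. After: A=2 B=6 C=0 D=0 ZF=0 PC=2
Step 3: PC=2 exec 'SUB A, B'. After: A=-4 B=6 C=0 D=0 ZF=0 PC=3
Step 4: PC=3 exec 'JNZ 6'. After: A=-4 B=6 C=0 D=0 ZF=0 PC=6
Step 5: PC=6 exec 'ADD C, 4'. After: A=-4 B=6 C=4 D=0 ZF=0 PC=7
Step 6: PC=7 exec 'ADD D, 1'. After: A=-4 B=6 C=4 D=1 ZF=0 PC=8
Step 7: PC=8 exec 'ADD C, 2'. After: A=-4 B=6 C=6 D=1 ZF=0 PC=9
Step 8: PC=9 exec 'ADD B, 1'. After: A=-4 B=7 C=6 D=1 ZF=0 PC=10
Step 9: PC=10 exec 'HALT'. After: A=-4 B=7 C=6 D=1 ZF=0 PC=10 HALTED
Total instructions executed: 9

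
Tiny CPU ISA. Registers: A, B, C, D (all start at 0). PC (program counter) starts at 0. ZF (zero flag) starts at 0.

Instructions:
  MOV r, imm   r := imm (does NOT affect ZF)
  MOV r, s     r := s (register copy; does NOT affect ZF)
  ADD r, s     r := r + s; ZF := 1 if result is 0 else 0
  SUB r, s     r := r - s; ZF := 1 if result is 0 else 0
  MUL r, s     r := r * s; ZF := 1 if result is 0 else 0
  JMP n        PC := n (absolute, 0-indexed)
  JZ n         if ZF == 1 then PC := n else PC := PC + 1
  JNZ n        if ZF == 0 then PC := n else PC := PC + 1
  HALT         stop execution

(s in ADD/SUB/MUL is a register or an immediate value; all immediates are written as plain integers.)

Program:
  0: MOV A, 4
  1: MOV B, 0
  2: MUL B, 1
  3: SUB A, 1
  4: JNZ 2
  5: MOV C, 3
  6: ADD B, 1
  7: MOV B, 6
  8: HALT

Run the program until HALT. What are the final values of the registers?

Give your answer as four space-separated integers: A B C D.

Step 1: PC=0 exec 'MOV A, 4'. After: A=4 B=0 C=0 D=0 ZF=0 PC=1
Step 2: PC=1 exec 'MOV B, 0'. After: A=4 B=0 C=0 D=0 ZF=0 PC=2
Step 3: PC=2 exec 'MUL B, 1'. After: A=4 B=0 C=0 D=0 ZF=1 PC=3
Step 4: PC=3 exec 'SUB A, 1'. After: A=3 B=0 C=0 D=0 ZF=0 PC=4
Step 5: PC=4 exec 'JNZ 2'. After: A=3 B=0 C=0 D=0 ZF=0 PC=2
Step 6: PC=2 exec 'MUL B, 1'. After: A=3 B=0 C=0 D=0 ZF=1 PC=3
Step 7: PC=3 exec 'SUB A, 1'. After: A=2 B=0 C=0 D=0 ZF=0 PC=4
Step 8: PC=4 exec 'JNZ 2'. After: A=2 B=0 C=0 D=0 ZF=0 PC=2
Step 9: PC=2 exec 'MUL B, 1'. After: A=2 B=0 C=0 D=0 ZF=1 PC=3
Step 10: PC=3 exec 'SUB A, 1'. After: A=1 B=0 C=0 D=0 ZF=0 PC=4
Step 11: PC=4 exec 'JNZ 2'. After: A=1 B=0 C=0 D=0 ZF=0 PC=2
Step 12: PC=2 exec 'MUL B, 1'. After: A=1 B=0 C=0 D=0 ZF=1 PC=3
Step 13: PC=3 exec 'SUB A, 1'. After: A=0 B=0 C=0 D=0 ZF=1 PC=4
Step 14: PC=4 exec 'JNZ 2'. After: A=0 B=0 C=0 D=0 ZF=1 PC=5
Step 15: PC=5 exec 'MOV C, 3'. After: A=0 B=0 C=3 D=0 ZF=1 PC=6
Step 16: PC=6 exec 'ADD B, 1'. After: A=0 B=1 C=3 D=0 ZF=0 PC=7
Step 17: PC=7 exec 'MOV B, 6'. After: A=0 B=6 C=3 D=0 ZF=0 PC=8
Step 18: PC=8 exec 'HALT'. After: A=0 B=6 C=3 D=0 ZF=0 PC=8 HALTED

Answer: 0 6 3 0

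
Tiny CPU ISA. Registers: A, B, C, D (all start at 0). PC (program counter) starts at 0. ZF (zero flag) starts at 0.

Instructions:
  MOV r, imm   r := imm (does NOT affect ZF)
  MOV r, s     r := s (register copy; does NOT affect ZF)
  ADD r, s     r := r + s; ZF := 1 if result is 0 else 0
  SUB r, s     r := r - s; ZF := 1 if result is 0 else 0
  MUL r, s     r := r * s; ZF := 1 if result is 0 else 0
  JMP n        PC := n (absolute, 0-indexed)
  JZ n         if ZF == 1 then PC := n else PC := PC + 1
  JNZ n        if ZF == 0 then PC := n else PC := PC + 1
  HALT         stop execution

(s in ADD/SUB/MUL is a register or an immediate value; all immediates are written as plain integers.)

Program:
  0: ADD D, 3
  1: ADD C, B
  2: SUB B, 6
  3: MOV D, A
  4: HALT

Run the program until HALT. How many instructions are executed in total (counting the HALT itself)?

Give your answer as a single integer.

Step 1: PC=0 exec 'ADD D, 3'. After: A=0 B=0 C=0 D=3 ZF=0 PC=1
Step 2: PC=1 exec 'ADD C, B'. After: A=0 B=0 C=0 D=3 ZF=1 PC=2
Step 3: PC=2 exec 'SUB B, 6'. After: A=0 B=-6 C=0 D=3 ZF=0 PC=3
Step 4: PC=3 exec 'MOV D, A'. After: A=0 B=-6 C=0 D=0 ZF=0 PC=4
Step 5: PC=4 exec 'HALT'. After: A=0 B=-6 C=0 D=0 ZF=0 PC=4 HALTED
Total instructions executed: 5

Answer: 5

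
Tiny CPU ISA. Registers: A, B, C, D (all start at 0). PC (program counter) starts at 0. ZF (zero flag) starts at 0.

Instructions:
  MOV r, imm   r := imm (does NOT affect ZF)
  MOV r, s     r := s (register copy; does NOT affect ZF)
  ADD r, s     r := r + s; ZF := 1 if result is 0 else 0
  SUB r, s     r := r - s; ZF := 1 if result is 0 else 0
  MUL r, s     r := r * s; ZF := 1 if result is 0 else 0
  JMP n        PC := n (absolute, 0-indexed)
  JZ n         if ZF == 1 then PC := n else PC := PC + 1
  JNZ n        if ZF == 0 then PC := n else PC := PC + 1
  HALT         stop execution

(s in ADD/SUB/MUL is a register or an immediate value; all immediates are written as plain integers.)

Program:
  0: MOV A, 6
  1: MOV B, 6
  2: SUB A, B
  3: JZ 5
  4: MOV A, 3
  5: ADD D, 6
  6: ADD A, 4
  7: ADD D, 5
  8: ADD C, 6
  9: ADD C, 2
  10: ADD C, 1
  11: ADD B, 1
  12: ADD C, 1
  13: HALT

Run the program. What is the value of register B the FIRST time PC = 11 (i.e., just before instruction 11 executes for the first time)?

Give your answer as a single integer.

Step 1: PC=0 exec 'MOV A, 6'. After: A=6 B=0 C=0 D=0 ZF=0 PC=1
Step 2: PC=1 exec 'MOV B, 6'. After: A=6 B=6 C=0 D=0 ZF=0 PC=2
Step 3: PC=2 exec 'SUB A, B'. After: A=0 B=6 C=0 D=0 ZF=1 PC=3
Step 4: PC=3 exec 'JZ 5'. After: A=0 B=6 C=0 D=0 ZF=1 PC=5
Step 5: PC=5 exec 'ADD D, 6'. After: A=0 B=6 C=0 D=6 ZF=0 PC=6
Step 6: PC=6 exec 'ADD A, 4'. After: A=4 B=6 C=0 D=6 ZF=0 PC=7
Step 7: PC=7 exec 'ADD D, 5'. After: A=4 B=6 C=0 D=11 ZF=0 PC=8
Step 8: PC=8 exec 'ADD C, 6'. After: A=4 B=6 C=6 D=11 ZF=0 PC=9
Step 9: PC=9 exec 'ADD C, 2'. After: A=4 B=6 C=8 D=11 ZF=0 PC=10
Step 10: PC=10 exec 'ADD C, 1'. After: A=4 B=6 C=9 D=11 ZF=0 PC=11
First time PC=11: B=6

6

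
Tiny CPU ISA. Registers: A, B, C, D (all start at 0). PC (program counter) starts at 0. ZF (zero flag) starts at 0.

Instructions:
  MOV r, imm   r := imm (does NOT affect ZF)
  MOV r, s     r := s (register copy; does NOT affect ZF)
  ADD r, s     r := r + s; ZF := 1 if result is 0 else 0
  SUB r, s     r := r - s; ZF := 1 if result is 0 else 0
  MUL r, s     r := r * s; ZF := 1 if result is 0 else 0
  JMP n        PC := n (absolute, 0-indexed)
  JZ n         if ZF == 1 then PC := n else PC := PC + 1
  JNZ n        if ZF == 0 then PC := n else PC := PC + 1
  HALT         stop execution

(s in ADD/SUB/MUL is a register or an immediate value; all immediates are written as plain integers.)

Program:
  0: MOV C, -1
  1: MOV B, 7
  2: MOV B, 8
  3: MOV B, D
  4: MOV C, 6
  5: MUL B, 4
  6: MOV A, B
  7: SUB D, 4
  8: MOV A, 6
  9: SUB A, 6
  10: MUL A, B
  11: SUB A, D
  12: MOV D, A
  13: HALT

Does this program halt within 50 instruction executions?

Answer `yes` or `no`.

Answer: yes

Derivation:
Step 1: PC=0 exec 'MOV C, -1'. After: A=0 B=0 C=-1 D=0 ZF=0 PC=1
Step 2: PC=1 exec 'MOV B, 7'. After: A=0 B=7 C=-1 D=0 ZF=0 PC=2
Step 3: PC=2 exec 'MOV B, 8'. After: A=0 B=8 C=-1 D=0 ZF=0 PC=3
Step 4: PC=3 exec 'MOV B, D'. After: A=0 B=0 C=-1 D=0 ZF=0 PC=4
Step 5: PC=4 exec 'MOV C, 6'. After: A=0 B=0 C=6 D=0 ZF=0 PC=5
Step 6: PC=5 exec 'MUL B, 4'. After: A=0 B=0 C=6 D=0 ZF=1 PC=6
Step 7: PC=6 exec 'MOV A, B'. After: A=0 B=0 C=6 D=0 ZF=1 PC=7
Step 8: PC=7 exec 'SUB D, 4'. After: A=0 B=0 C=6 D=-4 ZF=0 PC=8
Step 9: PC=8 exec 'MOV A, 6'. After: A=6 B=0 C=6 D=-4 ZF=0 PC=9
Step 10: PC=9 exec 'SUB A, 6'. After: A=0 B=0 C=6 D=-4 ZF=1 PC=10
Step 11: PC=10 exec 'MUL A, B'. After: A=0 B=0 C=6 D=-4 ZF=1 PC=11
Step 12: PC=11 exec 'SUB A, D'. After: A=4 B=0 C=6 D=-4 ZF=0 PC=12
Step 13: PC=12 exec 'MOV D, A'. After: A=4 B=0 C=6 D=4 ZF=0 PC=13
Step 14: PC=13 exec 'HALT'. After: A=4 B=0 C=6 D=4 ZF=0 PC=13 HALTED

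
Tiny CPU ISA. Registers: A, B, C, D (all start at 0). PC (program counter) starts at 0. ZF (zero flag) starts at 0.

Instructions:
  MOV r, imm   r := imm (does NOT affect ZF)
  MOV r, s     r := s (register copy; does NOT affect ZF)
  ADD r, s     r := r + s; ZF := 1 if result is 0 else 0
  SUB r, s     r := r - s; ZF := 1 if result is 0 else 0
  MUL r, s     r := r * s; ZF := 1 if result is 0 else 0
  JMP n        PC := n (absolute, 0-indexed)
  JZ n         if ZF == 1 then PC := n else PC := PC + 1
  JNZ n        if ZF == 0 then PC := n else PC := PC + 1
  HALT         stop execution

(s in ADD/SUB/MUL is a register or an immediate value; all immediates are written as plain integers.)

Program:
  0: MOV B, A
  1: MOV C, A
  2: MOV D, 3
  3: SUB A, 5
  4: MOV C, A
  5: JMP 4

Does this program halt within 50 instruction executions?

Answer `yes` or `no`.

Step 1: PC=0 exec 'MOV B, A'. After: A=0 B=0 C=0 D=0 ZF=0 PC=1
Step 2: PC=1 exec 'MOV C, A'. After: A=0 B=0 C=0 D=0 ZF=0 PC=2
Step 3: PC=2 exec 'MOV D, 3'. After: A=0 B=0 C=0 D=3 ZF=0 PC=3
Step 4: PC=3 exec 'SUB A, 5'. After: A=-5 B=0 C=0 D=3 ZF=0 PC=4
Step 5: PC=4 exec 'MOV C, A'. After: A=-5 B=0 C=-5 D=3 ZF=0 PC=5
Step 6: PC=5 exec 'JMP 4'. After: A=-5 B=0 C=-5 D=3 ZF=0 PC=4
Step 7: PC=4 exec 'MOV C, A'. After: A=-5 B=0 C=-5 D=3 ZF=0 PC=5
State after step 7 equals state after step 5: the program is in a cycle of length 2 and will never halt.

Answer: no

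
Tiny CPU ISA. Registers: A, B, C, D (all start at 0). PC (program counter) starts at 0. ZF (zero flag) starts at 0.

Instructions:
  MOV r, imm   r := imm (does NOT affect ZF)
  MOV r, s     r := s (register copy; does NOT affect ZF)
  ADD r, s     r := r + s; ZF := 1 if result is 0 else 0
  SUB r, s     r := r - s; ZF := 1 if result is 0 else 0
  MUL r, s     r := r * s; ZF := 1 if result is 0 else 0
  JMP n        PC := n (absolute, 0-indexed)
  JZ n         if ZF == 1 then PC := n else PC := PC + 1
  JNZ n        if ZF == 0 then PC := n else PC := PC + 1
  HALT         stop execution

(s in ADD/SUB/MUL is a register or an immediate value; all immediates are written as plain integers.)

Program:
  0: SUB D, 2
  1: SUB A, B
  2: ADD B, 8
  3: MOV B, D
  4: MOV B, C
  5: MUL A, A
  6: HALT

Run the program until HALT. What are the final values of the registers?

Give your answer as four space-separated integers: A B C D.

Step 1: PC=0 exec 'SUB D, 2'. After: A=0 B=0 C=0 D=-2 ZF=0 PC=1
Step 2: PC=1 exec 'SUB A, B'. After: A=0 B=0 C=0 D=-2 ZF=1 PC=2
Step 3: PC=2 exec 'ADD B, 8'. After: A=0 B=8 C=0 D=-2 ZF=0 PC=3
Step 4: PC=3 exec 'MOV B, D'. After: A=0 B=-2 C=0 D=-2 ZF=0 PC=4
Step 5: PC=4 exec 'MOV B, C'. After: A=0 B=0 C=0 D=-2 ZF=0 PC=5
Step 6: PC=5 exec 'MUL A, A'. After: A=0 B=0 C=0 D=-2 ZF=1 PC=6
Step 7: PC=6 exec 'HALT'. After: A=0 B=0 C=0 D=-2 ZF=1 PC=6 HALTED

Answer: 0 0 0 -2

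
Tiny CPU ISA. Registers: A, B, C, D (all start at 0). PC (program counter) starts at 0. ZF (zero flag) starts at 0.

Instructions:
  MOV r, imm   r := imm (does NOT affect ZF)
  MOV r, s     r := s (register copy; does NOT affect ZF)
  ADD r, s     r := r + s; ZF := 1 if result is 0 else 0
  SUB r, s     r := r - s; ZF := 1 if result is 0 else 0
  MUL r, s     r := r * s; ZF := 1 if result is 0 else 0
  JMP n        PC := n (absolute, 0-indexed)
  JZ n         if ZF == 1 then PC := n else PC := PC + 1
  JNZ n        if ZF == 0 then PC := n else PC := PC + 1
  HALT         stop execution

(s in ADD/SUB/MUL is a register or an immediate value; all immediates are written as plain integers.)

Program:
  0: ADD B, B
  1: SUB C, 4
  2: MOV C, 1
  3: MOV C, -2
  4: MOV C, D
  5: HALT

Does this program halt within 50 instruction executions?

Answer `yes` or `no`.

Step 1: PC=0 exec 'ADD B, B'. After: A=0 B=0 C=0 D=0 ZF=1 PC=1
Step 2: PC=1 exec 'SUB C, 4'. After: A=0 B=0 C=-4 D=0 ZF=0 PC=2
Step 3: PC=2 exec 'MOV C, 1'. After: A=0 B=0 C=1 D=0 ZF=0 PC=3
Step 4: PC=3 exec 'MOV C, -2'. After: A=0 B=0 C=-2 D=0 ZF=0 PC=4
Step 5: PC=4 exec 'MOV C, D'. After: A=0 B=0 C=0 D=0 ZF=0 PC=5
Step 6: PC=5 exec 'HALT'. After: A=0 B=0 C=0 D=0 ZF=0 PC=5 HALTED

Answer: yes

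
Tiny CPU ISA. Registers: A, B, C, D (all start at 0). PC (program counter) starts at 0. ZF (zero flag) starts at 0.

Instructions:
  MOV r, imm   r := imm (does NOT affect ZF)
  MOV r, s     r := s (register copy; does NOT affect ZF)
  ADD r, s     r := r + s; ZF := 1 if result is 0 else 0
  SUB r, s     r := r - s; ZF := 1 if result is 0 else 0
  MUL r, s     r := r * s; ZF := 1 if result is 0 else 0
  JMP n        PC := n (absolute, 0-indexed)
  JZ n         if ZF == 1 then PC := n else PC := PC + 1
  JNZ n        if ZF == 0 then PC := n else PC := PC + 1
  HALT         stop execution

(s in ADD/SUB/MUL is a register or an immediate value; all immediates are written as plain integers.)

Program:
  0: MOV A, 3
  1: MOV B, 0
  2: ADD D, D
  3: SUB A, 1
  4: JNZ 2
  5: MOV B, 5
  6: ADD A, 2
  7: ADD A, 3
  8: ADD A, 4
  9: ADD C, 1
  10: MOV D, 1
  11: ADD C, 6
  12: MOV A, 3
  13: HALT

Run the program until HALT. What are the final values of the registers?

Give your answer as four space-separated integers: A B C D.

Step 1: PC=0 exec 'MOV A, 3'. After: A=3 B=0 C=0 D=0 ZF=0 PC=1
Step 2: PC=1 exec 'MOV B, 0'. After: A=3 B=0 C=0 D=0 ZF=0 PC=2
Step 3: PC=2 exec 'ADD D, D'. After: A=3 B=0 C=0 D=0 ZF=1 PC=3
Step 4: PC=3 exec 'SUB A, 1'. After: A=2 B=0 C=0 D=0 ZF=0 PC=4
Step 5: PC=4 exec 'JNZ 2'. After: A=2 B=0 C=0 D=0 ZF=0 PC=2
Step 6: PC=2 exec 'ADD D, D'. After: A=2 B=0 C=0 D=0 ZF=1 PC=3
Step 7: PC=3 exec 'SUB A, 1'. After: A=1 B=0 C=0 D=0 ZF=0 PC=4
Step 8: PC=4 exec 'JNZ 2'. After: A=1 B=0 C=0 D=0 ZF=0 PC=2
Step 9: PC=2 exec 'ADD D, D'. After: A=1 B=0 C=0 D=0 ZF=1 PC=3
Step 10: PC=3 exec 'SUB A, 1'. After: A=0 B=0 C=0 D=0 ZF=1 PC=4
Step 11: PC=4 exec 'JNZ 2'. After: A=0 B=0 C=0 D=0 ZF=1 PC=5
Step 12: PC=5 exec 'MOV B, 5'. After: A=0 B=5 C=0 D=0 ZF=1 PC=6
Step 13: PC=6 exec 'ADD A, 2'. After: A=2 B=5 C=0 D=0 ZF=0 PC=7
Step 14: PC=7 exec 'ADD A, 3'. After: A=5 B=5 C=0 D=0 ZF=0 PC=8
Step 15: PC=8 exec 'ADD A, 4'. After: A=9 B=5 C=0 D=0 ZF=0 PC=9
Step 16: PC=9 exec 'ADD C, 1'. After: A=9 B=5 C=1 D=0 ZF=0 PC=10
Step 17: PC=10 exec 'MOV D, 1'. After: A=9 B=5 C=1 D=1 ZF=0 PC=11
Step 18: PC=11 exec 'ADD C, 6'. After: A=9 B=5 C=7 D=1 ZF=0 PC=12
Step 19: PC=12 exec 'MOV A, 3'. After: A=3 B=5 C=7 D=1 ZF=0 PC=13
Step 20: PC=13 exec 'HALT'. After: A=3 B=5 C=7 D=1 ZF=0 PC=13 HALTED

Answer: 3 5 7 1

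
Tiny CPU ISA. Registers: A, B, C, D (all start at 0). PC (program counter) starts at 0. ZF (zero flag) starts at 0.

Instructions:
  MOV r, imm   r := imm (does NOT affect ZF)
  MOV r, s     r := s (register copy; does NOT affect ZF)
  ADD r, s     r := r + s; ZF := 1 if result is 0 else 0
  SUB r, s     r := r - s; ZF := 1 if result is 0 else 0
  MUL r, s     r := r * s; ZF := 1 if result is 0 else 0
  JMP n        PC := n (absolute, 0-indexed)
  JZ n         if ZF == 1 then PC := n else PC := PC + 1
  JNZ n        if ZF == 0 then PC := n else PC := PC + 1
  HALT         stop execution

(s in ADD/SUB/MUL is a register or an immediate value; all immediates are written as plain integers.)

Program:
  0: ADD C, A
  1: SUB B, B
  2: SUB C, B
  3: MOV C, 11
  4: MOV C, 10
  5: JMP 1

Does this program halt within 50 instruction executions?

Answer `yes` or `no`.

Step 1: PC=0 exec 'ADD C, A'. After: A=0 B=0 C=0 D=0 ZF=1 PC=1
Step 2: PC=1 exec 'SUB B, B'. After: A=0 B=0 C=0 D=0 ZF=1 PC=2
Step 3: PC=2 exec 'SUB C, B'. After: A=0 B=0 C=0 D=0 ZF=1 PC=3
Step 4: PC=3 exec 'MOV C, 11'. After: A=0 B=0 C=11 D=0 ZF=1 PC=4
Step 5: PC=4 exec 'MOV C, 10'. After: A=0 B=0 C=10 D=0 ZF=1 PC=5
Step 6: PC=5 exec 'JMP 1'. After: A=0 B=0 C=10 D=0 ZF=1 PC=1
Step 7: PC=1 exec 'SUB B, B'. After: A=0 B=0 C=10 D=0 ZF=1 PC=2
Step 8: PC=2 exec 'SUB C, B'. After: A=0 B=0 C=10 D=0 ZF=0 PC=3
Step 9: PC=3 exec 'MOV C, 11'. After: A=0 B=0 C=11 D=0 ZF=0 PC=4
Step 10: PC=4 exec 'MOV C, 10'. After: A=0 B=0 C=10 D=0 ZF=0 PC=5
Step 11: PC=5 exec 'JMP 1'. After: A=0 B=0 C=10 D=0 ZF=0 PC=1
Step 12: PC=1 exec 'SUB B, B'. After: A=0 B=0 C=10 D=0 ZF=1 PC=2
State after step 12 equals state after step 7: the program is in a cycle of length 5 and will never halt.

Answer: no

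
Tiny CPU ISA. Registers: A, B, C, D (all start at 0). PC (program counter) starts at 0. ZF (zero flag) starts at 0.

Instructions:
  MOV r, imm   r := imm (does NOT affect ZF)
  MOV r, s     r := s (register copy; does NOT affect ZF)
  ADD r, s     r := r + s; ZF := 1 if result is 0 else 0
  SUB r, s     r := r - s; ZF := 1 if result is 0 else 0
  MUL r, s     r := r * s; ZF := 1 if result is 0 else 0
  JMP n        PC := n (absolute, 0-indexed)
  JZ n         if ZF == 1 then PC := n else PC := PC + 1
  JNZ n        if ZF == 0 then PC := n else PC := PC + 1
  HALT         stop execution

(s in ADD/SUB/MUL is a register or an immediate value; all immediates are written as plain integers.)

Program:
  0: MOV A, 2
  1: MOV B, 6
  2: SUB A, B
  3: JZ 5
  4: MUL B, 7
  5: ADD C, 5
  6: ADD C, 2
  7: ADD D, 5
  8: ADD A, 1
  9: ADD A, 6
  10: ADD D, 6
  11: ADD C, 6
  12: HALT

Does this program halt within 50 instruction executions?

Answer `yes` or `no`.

Answer: yes

Derivation:
Step 1: PC=0 exec 'MOV A, 2'. After: A=2 B=0 C=0 D=0 ZF=0 PC=1
Step 2: PC=1 exec 'MOV B, 6'. After: A=2 B=6 C=0 D=0 ZF=0 PC=2
Step 3: PC=2 exec 'SUB A, B'. After: A=-4 B=6 C=0 D=0 ZF=0 PC=3
Step 4: PC=3 exec 'JZ 5'. After: A=-4 B=6 C=0 D=0 ZF=0 PC=4
Step 5: PC=4 exec 'MUL B, 7'. After: A=-4 B=42 C=0 D=0 ZF=0 PC=5
Step 6: PC=5 exec 'ADD C, 5'. After: A=-4 B=42 C=5 D=0 ZF=0 PC=6
Step 7: PC=6 exec 'ADD C, 2'. After: A=-4 B=42 C=7 D=0 ZF=0 PC=7
Step 8: PC=7 exec 'ADD D, 5'. After: A=-4 B=42 C=7 D=5 ZF=0 PC=8
Step 9: PC=8 exec 'ADD A, 1'. After: A=-3 B=42 C=7 D=5 ZF=0 PC=9
Step 10: PC=9 exec 'ADD A, 6'. After: A=3 B=42 C=7 D=5 ZF=0 PC=10
Step 11: PC=10 exec 'ADD D, 6'. After: A=3 B=42 C=7 D=11 ZF=0 PC=11
Step 12: PC=11 exec 'ADD C, 6'. After: A=3 B=42 C=13 D=11 ZF=0 PC=12
Step 13: PC=12 exec 'HALT'. After: A=3 B=42 C=13 D=11 ZF=0 PC=12 HALTED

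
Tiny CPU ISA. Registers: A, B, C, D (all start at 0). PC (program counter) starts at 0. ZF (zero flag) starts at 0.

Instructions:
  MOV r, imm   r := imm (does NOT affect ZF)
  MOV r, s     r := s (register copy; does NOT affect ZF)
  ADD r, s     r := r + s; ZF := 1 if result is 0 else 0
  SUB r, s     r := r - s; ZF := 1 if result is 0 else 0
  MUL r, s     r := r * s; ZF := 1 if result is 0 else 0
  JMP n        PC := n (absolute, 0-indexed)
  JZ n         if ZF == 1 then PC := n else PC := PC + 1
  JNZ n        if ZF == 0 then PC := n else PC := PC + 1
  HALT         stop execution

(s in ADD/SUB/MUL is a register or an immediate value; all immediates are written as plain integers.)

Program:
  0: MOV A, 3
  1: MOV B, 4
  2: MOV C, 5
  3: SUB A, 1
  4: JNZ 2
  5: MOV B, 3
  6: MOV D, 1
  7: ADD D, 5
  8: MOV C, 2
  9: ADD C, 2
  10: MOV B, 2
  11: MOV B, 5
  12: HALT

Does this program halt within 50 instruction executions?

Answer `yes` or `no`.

Answer: yes

Derivation:
Step 1: PC=0 exec 'MOV A, 3'. After: A=3 B=0 C=0 D=0 ZF=0 PC=1
Step 2: PC=1 exec 'MOV B, 4'. After: A=3 B=4 C=0 D=0 ZF=0 PC=2
Step 3: PC=2 exec 'MOV C, 5'. After: A=3 B=4 C=5 D=0 ZF=0 PC=3
Step 4: PC=3 exec 'SUB A, 1'. After: A=2 B=4 C=5 D=0 ZF=0 PC=4
Step 5: PC=4 exec 'JNZ 2'. After: A=2 B=4 C=5 D=0 ZF=0 PC=2
Step 6: PC=2 exec 'MOV C, 5'. After: A=2 B=4 C=5 D=0 ZF=0 PC=3
Step 7: PC=3 exec 'SUB A, 1'. After: A=1 B=4 C=5 D=0 ZF=0 PC=4
Step 8: PC=4 exec 'JNZ 2'. After: A=1 B=4 C=5 D=0 ZF=0 PC=2
Step 9: PC=2 exec 'MOV C, 5'. After: A=1 B=4 C=5 D=0 ZF=0 PC=3
Step 10: PC=3 exec 'SUB A, 1'. After: A=0 B=4 C=5 D=0 ZF=1 PC=4
Step 11: PC=4 exec 'JNZ 2'. After: A=0 B=4 C=5 D=0 ZF=1 PC=5
Step 12: PC=5 exec 'MOV B, 3'. After: A=0 B=3 C=5 D=0 ZF=1 PC=6
Step 13: PC=6 exec 'MOV D, 1'. After: A=0 B=3 C=5 D=1 ZF=1 PC=7
Step 14: PC=7 exec 'ADD D, 5'. After: A=0 B=3 C=5 D=6 ZF=0 PC=8
Step 15: PC=8 exec 'MOV C, 2'. After: A=0 B=3 C=2 D=6 ZF=0 PC=9
Step 16: PC=9 exec 'ADD C, 2'. After: A=0 B=3 C=4 D=6 ZF=0 PC=10
Step 17: PC=10 exec 'MOV B, 2'. After: A=0 B=2 C=4 D=6 ZF=0 PC=11
Step 18: PC=11 exec 'MOV B, 5'. After: A=0 B=5 C=4 D=6 ZF=0 PC=12
Step 19: PC=12 exec 'HALT'. After: A=0 B=5 C=4 D=6 ZF=0 PC=12 HALTED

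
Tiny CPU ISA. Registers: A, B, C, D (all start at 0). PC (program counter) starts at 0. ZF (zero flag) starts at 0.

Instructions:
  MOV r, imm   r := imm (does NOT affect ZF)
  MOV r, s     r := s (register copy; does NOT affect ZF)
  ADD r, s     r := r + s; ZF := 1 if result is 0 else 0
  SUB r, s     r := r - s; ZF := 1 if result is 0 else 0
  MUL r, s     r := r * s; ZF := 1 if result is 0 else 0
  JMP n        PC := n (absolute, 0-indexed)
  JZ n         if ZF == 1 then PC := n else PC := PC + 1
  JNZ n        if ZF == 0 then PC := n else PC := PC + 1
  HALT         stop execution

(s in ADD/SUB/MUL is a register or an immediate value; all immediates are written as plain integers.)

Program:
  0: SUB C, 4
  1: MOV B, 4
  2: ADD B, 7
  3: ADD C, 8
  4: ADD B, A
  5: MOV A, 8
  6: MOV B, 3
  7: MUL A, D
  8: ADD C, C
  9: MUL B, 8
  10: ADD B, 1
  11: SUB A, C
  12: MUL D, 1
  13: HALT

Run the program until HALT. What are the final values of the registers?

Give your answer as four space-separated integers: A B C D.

Answer: -8 25 8 0

Derivation:
Step 1: PC=0 exec 'SUB C, 4'. After: A=0 B=0 C=-4 D=0 ZF=0 PC=1
Step 2: PC=1 exec 'MOV B, 4'. After: A=0 B=4 C=-4 D=0 ZF=0 PC=2
Step 3: PC=2 exec 'ADD B, 7'. After: A=0 B=11 C=-4 D=0 ZF=0 PC=3
Step 4: PC=3 exec 'ADD C, 8'. After: A=0 B=11 C=4 D=0 ZF=0 PC=4
Step 5: PC=4 exec 'ADD B, A'. After: A=0 B=11 C=4 D=0 ZF=0 PC=5
Step 6: PC=5 exec 'MOV A, 8'. After: A=8 B=11 C=4 D=0 ZF=0 PC=6
Step 7: PC=6 exec 'MOV B, 3'. After: A=8 B=3 C=4 D=0 ZF=0 PC=7
Step 8: PC=7 exec 'MUL A, D'. After: A=0 B=3 C=4 D=0 ZF=1 PC=8
Step 9: PC=8 exec 'ADD C, C'. After: A=0 B=3 C=8 D=0 ZF=0 PC=9
Step 10: PC=9 exec 'MUL B, 8'. After: A=0 B=24 C=8 D=0 ZF=0 PC=10
Step 11: PC=10 exec 'ADD B, 1'. After: A=0 B=25 C=8 D=0 ZF=0 PC=11
Step 12: PC=11 exec 'SUB A, C'. After: A=-8 B=25 C=8 D=0 ZF=0 PC=12
Step 13: PC=12 exec 'MUL D, 1'. After: A=-8 B=25 C=8 D=0 ZF=1 PC=13
Step 14: PC=13 exec 'HALT'. After: A=-8 B=25 C=8 D=0 ZF=1 PC=13 HALTED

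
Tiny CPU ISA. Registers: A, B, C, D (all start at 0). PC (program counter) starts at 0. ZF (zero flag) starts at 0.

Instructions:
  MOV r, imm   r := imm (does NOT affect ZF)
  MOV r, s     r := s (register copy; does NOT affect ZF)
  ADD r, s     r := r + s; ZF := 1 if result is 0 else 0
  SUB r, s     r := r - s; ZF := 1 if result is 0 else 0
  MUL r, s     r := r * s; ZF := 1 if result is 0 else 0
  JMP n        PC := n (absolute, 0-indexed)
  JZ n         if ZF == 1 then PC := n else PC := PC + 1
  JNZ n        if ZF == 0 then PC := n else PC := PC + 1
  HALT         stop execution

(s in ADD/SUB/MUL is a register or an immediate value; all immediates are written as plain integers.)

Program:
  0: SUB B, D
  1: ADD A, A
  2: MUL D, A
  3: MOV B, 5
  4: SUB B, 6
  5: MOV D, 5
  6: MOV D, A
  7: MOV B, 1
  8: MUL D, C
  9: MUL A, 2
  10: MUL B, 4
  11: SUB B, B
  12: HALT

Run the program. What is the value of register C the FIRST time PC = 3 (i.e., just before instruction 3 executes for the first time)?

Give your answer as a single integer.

Step 1: PC=0 exec 'SUB B, D'. After: A=0 B=0 C=0 D=0 ZF=1 PC=1
Step 2: PC=1 exec 'ADD A, A'. After: A=0 B=0 C=0 D=0 ZF=1 PC=2
Step 3: PC=2 exec 'MUL D, A'. After: A=0 B=0 C=0 D=0 ZF=1 PC=3
First time PC=3: C=0

0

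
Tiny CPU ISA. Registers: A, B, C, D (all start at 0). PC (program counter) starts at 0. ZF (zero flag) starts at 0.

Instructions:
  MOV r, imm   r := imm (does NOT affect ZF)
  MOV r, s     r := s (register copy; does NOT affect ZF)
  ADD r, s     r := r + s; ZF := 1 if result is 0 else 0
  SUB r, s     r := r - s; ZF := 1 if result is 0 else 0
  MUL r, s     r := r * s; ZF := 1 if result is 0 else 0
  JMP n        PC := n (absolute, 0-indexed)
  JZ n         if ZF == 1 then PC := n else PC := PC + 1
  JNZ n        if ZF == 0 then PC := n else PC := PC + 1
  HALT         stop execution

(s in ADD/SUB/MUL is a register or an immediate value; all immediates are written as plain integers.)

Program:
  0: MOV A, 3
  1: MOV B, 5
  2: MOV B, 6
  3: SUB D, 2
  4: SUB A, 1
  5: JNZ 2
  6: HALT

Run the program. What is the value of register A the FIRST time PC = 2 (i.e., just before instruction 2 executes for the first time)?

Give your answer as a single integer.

Step 1: PC=0 exec 'MOV A, 3'. After: A=3 B=0 C=0 D=0 ZF=0 PC=1
Step 2: PC=1 exec 'MOV B, 5'. After: A=3 B=5 C=0 D=0 ZF=0 PC=2
First time PC=2: A=3

3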